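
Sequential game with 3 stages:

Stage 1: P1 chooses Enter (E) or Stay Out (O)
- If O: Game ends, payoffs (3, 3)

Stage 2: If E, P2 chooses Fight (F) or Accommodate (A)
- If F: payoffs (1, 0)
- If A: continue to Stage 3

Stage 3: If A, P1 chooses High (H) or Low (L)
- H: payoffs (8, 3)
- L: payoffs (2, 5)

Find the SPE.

SPE: (E, A, H); Outcome (8, 3)

Work:
Stage 3: P1 chooses H (8 vs 2)
Stage 2: P2: F->0, A->3 (anticipating H). Choose A
Stage 1: P1: O->3, E->8 (anticipating A, H). Choose E
SPE path: E -> A -> H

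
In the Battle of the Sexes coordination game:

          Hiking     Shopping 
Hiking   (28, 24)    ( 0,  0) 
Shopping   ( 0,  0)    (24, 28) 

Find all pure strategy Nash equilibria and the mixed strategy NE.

Pure NE: (Hiking, Hiking) and (Shopping, Shopping); Mixed NE: p = 0.5385, q = 0.4615

Work:
Check pure NE:
(Hiking, Hiking): (28, 24) - no unilateral deviation beneficial
(Shopping, Shopping): (24, 28) - no unilateral deviation beneficial
Mixed NE: P1 plays Hiking with p = 0.5385, P2 plays Hiking with q = 0.4615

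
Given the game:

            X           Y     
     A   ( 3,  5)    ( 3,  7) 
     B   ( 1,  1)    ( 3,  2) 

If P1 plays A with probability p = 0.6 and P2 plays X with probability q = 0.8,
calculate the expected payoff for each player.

E[P1] = 2.36, E[P2] = 3.72

Work:
E[P1] = p·q·π₁(A,X) + p·(1-q)·π₁(A,Y) + (1-p)·q·π₁(B,X) + (1-p)·(1-q)·π₁(B,Y)
= 0.6·0.8·3 + 0.6·0.2·3 + 0.4·0.8·1 + 0.4·0.2·3
= 2.36

E[P2] = 3.72 (similar calculation)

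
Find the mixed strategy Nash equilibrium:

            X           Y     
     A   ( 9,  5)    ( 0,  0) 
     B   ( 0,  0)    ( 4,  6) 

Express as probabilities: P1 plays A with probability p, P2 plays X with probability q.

p = 0.5455, q = 0.3077

Work:
Find probabilities that make opponent indifferent:
P2 chooses q to make P1 indifferent between A and B
P1 chooses p to make P2 indifferent between X and Y
Mixed NE: P1 plays (A: 0.5455, B: 0.4545), P2 plays (X: 0.3077, Y: 0.6923)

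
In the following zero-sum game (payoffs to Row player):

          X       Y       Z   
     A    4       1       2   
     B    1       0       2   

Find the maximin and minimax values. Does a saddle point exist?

Maximin = 1, Minimax = 1, Saddle: True

Work:
Row minimums: [1, 0] → maximin = 1
Column maximums: [4, 1, 2] → minimax = 1
Saddle point exists! Game value = 1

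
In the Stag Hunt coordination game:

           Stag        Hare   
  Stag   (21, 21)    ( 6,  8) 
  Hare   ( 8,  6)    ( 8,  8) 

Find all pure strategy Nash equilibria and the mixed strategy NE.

Pure NE: (Stag, Stag) and (Hare, Hare); Mixed NE: p = 0.1333, q = 0.1333

Work:
Check pure NE:
(Stag, Stag): (21, 21) - no unilateral deviation beneficial
(Hare, Hare): (8, 8) - no unilateral deviation beneficial
Mixed NE: P1 plays Stag with p = 0.1333, P2 plays Stag with q = 0.1333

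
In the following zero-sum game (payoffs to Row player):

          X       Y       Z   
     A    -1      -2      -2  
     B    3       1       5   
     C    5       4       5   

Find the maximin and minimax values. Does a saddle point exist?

Maximin = 4, Minimax = 4, Saddle: True

Work:
Row minimums: [-2, 1, 4] → maximin = 4
Column maximums: [5, 4, 5] → minimax = 4
Saddle point exists! Game value = 4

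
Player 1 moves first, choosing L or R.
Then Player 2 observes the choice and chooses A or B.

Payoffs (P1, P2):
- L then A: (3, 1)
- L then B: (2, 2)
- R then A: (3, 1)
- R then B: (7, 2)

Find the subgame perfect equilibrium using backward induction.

P1 plays R, P2 plays B after L and B after R; Payoff (7, 2)

Work:
Backward induction:
After L: P2 chooses B → P1 gets 2
After R: P2 chooses B → P1 gets 7
P1 chooses R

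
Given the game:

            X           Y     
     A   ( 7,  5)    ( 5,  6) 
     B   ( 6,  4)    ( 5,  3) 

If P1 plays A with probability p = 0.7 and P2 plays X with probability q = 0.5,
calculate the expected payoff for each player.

E[P1] = 5.85, E[P2] = 4.9

Work:
E[P1] = p·q·π₁(A,X) + p·(1-q)·π₁(A,Y) + (1-p)·q·π₁(B,X) + (1-p)·(1-q)·π₁(B,Y)
= 0.7·0.5·7 + 0.7·0.5·5 + 0.3·0.5·6 + 0.3·0.5·5
= 5.85

E[P2] = 4.9 (similar calculation)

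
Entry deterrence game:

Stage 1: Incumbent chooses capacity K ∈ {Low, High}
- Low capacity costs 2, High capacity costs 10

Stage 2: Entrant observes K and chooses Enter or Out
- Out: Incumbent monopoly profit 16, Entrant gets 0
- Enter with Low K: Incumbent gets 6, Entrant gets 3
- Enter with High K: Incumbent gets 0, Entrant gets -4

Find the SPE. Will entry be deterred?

SPE: (High, Enter|Low, Out|High); Entry deterred. Incumbent net profit = 6

Work:
After Low K: Entrant enters (3 > 0)
After High K: Entrant stays out (-4 < 0)
Incumbent: Low → 6−2=4, High → 16−10=6
Incumbent chooses High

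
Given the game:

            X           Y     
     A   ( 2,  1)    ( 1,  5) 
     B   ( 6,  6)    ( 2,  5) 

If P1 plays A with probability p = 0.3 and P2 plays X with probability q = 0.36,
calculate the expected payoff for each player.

E[P1] = 2.816, E[P2] = 4.82

Work:
E[P1] = p·q·π₁(A,X) + p·(1-q)·π₁(A,Y) + (1-p)·q·π₁(B,X) + (1-p)·(1-q)·π₁(B,Y)
= 0.3·0.36·2 + 0.3·0.64·1 + 0.7·0.36·6 + 0.7·0.64·2
= 2.816

E[P2] = 4.82 (similar calculation)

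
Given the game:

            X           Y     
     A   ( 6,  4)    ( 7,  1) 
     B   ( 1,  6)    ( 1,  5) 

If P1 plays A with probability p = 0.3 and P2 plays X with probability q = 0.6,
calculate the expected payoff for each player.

E[P1] = 2.62, E[P2] = 4.76

Work:
E[P1] = p·q·π₁(A,X) + p·(1-q)·π₁(A,Y) + (1-p)·q·π₁(B,X) + (1-p)·(1-q)·π₁(B,Y)
= 0.3·0.6·6 + 0.3·0.4·7 + 0.7·0.6·1 + 0.7·0.4·1
= 2.62

E[P2] = 4.76 (similar calculation)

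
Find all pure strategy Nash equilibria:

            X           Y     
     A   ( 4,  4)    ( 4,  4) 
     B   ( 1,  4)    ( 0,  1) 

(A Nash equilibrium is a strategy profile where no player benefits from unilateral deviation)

Nash equilibrium: (A, X), (A, Y)

Work:
Best responses:
  P1 vs X: payoffs [4, 1] → best response A (payoff 4)
  P1 vs Y: payoffs [4, 0] → best response A (payoff 4)
  P2 vs A: payoffs [4, 4] → best response X/Y (payoff 4)
  P2 vs B: payoffs [4, 1] → best response X (payoff 4)
Mutual best responses: (A,X), (A,Y) → Nash equilibria.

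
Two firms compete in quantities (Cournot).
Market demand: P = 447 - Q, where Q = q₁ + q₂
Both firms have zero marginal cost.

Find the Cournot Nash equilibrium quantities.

q₁* = q₂* = 149.0; P* = 149.0

Work:
Profit: π_i = P·q_i = (a - q_i - q_j)·q_i
FOC: ∂π_i/∂q_i = a - 2q_i - q_j = 0
Reaction function: q_i = (447 - q_j)/2
Symmetry: q* = 447/3 = 149.0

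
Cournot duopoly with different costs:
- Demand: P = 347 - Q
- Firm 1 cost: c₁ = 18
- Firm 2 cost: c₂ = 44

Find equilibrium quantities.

q₁* = 118.33, q₂* = 92.33

Work:
Reaction: q₁ = (347 - 18 - q₂)/2
Reaction: q₂ = (347 - 44 - q₁)/2
Solve simultaneously:
q₁* = (347 - 2×18 + 44)/3 = 118.33
q₂* = (347 - 2×44 + 18)/3 = 92.33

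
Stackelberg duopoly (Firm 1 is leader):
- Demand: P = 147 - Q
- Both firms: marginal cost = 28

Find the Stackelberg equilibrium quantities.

q₁* (leader) = 59.5, q₂* (follower) = 29.75

Work:
Follower's reaction: q₂ = (a - c - q₁)/2
Leader substitutes: π₁ = q₁·(a - q₁ - (a-c-q₁)/2 - c)
FOC: q₁* = (147 - 28)/2 = 59.50
Then: q₂* = (147 - 28 - 59.5)/2 = 29.75
Leader has first-mover advantage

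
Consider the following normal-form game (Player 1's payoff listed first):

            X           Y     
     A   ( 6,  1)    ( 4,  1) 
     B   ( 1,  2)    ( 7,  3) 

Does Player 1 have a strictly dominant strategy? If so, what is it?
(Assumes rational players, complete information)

No strictly dominant strategy exists for Player 1

Work:
A strategy strictly dominates another if it gives a strictly higher payoff against every opponent action. Compare each pair of P1's strategies column-by-column:
  A vs B: [6 vs 1, 4 vs 7] → A does not strictly dominate B (column Y: 4 ≤ 7)
  B vs A: [1 vs 6, 7 vs 4] → B does not strictly dominate A (column X: 1 ≤ 6)
No single strategy strictly dominates all others → no strictly dominant strategy.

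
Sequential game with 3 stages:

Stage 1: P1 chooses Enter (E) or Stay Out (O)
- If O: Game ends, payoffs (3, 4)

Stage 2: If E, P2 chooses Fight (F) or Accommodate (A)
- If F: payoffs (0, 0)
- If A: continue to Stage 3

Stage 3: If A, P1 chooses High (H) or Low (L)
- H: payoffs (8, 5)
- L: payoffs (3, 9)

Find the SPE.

SPE: (E, A, H); Outcome (8, 5)

Work:
Stage 3: P1 chooses H (8 vs 3)
Stage 2: P2: F->0, A->5 (anticipating H). Choose A
Stage 1: P1: O->3, E->8 (anticipating A, H). Choose E
SPE path: E -> A -> H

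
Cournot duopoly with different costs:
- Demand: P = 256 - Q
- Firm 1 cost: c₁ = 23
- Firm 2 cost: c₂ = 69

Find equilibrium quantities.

q₁* = 93.0, q₂* = 47.0

Work:
Reaction: q₁ = (256 - 23 - q₂)/2
Reaction: q₂ = (256 - 69 - q₁)/2
Solve simultaneously:
q₁* = (256 - 2×23 + 69)/3 = 93.0
q₂* = (256 - 2×69 + 23)/3 = 47.0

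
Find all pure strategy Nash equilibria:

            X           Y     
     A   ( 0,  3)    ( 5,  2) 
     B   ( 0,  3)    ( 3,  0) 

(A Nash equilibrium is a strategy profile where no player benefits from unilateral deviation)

Nash equilibrium: (A, X), (B, X)

Work:
Best responses:
  P1 vs X: payoffs [0, 0] → best response A/B (payoff 0)
  P1 vs Y: payoffs [5, 3] → best response A (payoff 5)
  P2 vs A: payoffs [3, 2] → best response X (payoff 3)
  P2 vs B: payoffs [3, 0] → best response X (payoff 3)
Mutual best responses: (A,X), (B,X) → Nash equilibria.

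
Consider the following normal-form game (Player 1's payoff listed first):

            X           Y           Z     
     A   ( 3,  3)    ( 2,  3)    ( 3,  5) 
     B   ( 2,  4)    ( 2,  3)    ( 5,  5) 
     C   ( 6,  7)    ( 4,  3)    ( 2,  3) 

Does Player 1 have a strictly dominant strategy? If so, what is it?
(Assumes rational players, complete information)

No strictly dominant strategy exists for Player 1

Work:
A strategy strictly dominates another if it gives a strictly higher payoff against every opponent action. Compare each pair of P1's strategies column-by-column:
  A vs B: [3 vs 2, 2 vs 2, 3 vs 5] → A does not strictly dominate B (column Y: 2 ≤ 2)
  A vs C: [3 vs 6, 2 vs 4, 3 vs 2] → A does not strictly dominate C (column X: 3 ≤ 6)
  B vs A: [2 vs 3, 2 vs 2, 5 vs 3] → B does not strictly dominate A (column X: 2 ≤ 3)
  B vs C: [2 vs 6, 2 vs 4, 5 vs 2] → B does not strictly dominate C (column X: 2 ≤ 6)
  C vs A: [6 vs 3, 4 vs 2, 2 vs 3] → C does not strictly dominate A (column Z: 2 ≤ 3)
  C vs B: [6 vs 2, 4 vs 2, 2 vs 5] → C does not strictly dominate B (column Z: 2 ≤ 5)
No single strategy strictly dominates all others → no strictly dominant strategy.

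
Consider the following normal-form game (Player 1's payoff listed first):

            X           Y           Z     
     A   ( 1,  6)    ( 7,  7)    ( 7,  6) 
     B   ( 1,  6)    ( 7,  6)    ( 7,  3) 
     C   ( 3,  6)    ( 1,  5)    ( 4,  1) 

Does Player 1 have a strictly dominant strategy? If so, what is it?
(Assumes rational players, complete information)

No strictly dominant strategy exists for Player 1

Work:
A strategy strictly dominates another if it gives a strictly higher payoff against every opponent action. Compare each pair of P1's strategies column-by-column:
  A vs B: [1 vs 1, 7 vs 7, 7 vs 7] → A does not strictly dominate B (column X: 1 ≤ 1)
  A vs C: [1 vs 3, 7 vs 1, 7 vs 4] → A does not strictly dominate C (column X: 1 ≤ 3)
  B vs A: [1 vs 1, 7 vs 7, 7 vs 7] → B does not strictly dominate A (column X: 1 ≤ 1)
  B vs C: [1 vs 3, 7 vs 1, 7 vs 4] → B does not strictly dominate C (column X: 1 ≤ 3)
  C vs A: [3 vs 1, 1 vs 7, 4 vs 7] → C does not strictly dominate A (column Y: 1 ≤ 7)
  C vs B: [3 vs 1, 1 vs 7, 4 vs 7] → C does not strictly dominate B (column Y: 1 ≤ 7)
No single strategy strictly dominates all others → no strictly dominant strategy.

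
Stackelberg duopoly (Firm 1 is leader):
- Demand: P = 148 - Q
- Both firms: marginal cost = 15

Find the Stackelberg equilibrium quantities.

q₁* (leader) = 66.5, q₂* (follower) = 33.25

Work:
Follower's reaction: q₂ = (a - c - q₁)/2
Leader substitutes: π₁ = q₁·(a - q₁ - (a-c-q₁)/2 - c)
FOC: q₁* = (148 - 15)/2 = 66.50
Then: q₂* = (148 - 15 - 66.5)/2 = 33.25
Leader has first-mover advantage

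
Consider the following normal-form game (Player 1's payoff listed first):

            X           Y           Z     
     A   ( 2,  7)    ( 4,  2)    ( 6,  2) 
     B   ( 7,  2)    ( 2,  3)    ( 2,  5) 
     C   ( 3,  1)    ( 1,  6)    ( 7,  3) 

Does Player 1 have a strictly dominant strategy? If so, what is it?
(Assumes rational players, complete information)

No strictly dominant strategy exists for Player 1

Work:
A strategy strictly dominates another if it gives a strictly higher payoff against every opponent action. Compare each pair of P1's strategies column-by-column:
  A vs B: [2 vs 7, 4 vs 2, 6 vs 2] → A does not strictly dominate B (column X: 2 ≤ 7)
  A vs C: [2 vs 3, 4 vs 1, 6 vs 7] → A does not strictly dominate C (column X: 2 ≤ 3)
  B vs A: [7 vs 2, 2 vs 4, 2 vs 6] → B does not strictly dominate A (column Y: 2 ≤ 4)
  B vs C: [7 vs 3, 2 vs 1, 2 vs 7] → B does not strictly dominate C (column Z: 2 ≤ 7)
  C vs A: [3 vs 2, 1 vs 4, 7 vs 6] → C does not strictly dominate A (column Y: 1 ≤ 4)
  C vs B: [3 vs 7, 1 vs 2, 7 vs 2] → C does not strictly dominate B (column X: 3 ≤ 7)
No single strategy strictly dominates all others → no strictly dominant strategy.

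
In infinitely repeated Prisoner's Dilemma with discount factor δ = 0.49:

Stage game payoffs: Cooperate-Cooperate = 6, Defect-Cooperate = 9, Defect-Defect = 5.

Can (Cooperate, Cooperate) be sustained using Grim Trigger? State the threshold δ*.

δ* = 0.75; since δ = 0.49 < 0.75, cooperation cannot be sustained

Work:
For Grim Trigger:
Cooperate forever: 6/(1-δ)
Defect then punished: 9 + 5·δ/(1-δ)
Need: 6/(1-δ) ≥ 9 + 5·δ/(1-δ)
Solving: δ ≥ (T-R)/(T-P) = (9-6)/(9-5) = 0.75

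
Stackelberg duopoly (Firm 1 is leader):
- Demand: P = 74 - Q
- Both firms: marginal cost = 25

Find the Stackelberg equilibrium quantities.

q₁* (leader) = 24.5, q₂* (follower) = 12.25

Work:
Follower's reaction: q₂ = (a - c - q₁)/2
Leader substitutes: π₁ = q₁·(a - q₁ - (a-c-q₁)/2 - c)
FOC: q₁* = (74 - 25)/2 = 24.50
Then: q₂* = (74 - 25 - 24.5)/2 = 12.25
Leader has first-mover advantage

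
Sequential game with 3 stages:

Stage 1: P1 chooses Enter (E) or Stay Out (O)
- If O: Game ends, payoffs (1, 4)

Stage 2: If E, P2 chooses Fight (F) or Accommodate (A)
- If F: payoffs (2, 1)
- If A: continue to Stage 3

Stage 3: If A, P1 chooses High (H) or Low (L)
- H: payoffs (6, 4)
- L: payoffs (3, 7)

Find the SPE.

SPE: (E, A, H); Outcome (6, 4)

Work:
Stage 3: P1 chooses H (6 vs 3)
Stage 2: P2: F->1, A->4 (anticipating H). Choose A
Stage 1: P1: O->1, E->6 (anticipating A, H). Choose E
SPE path: E -> A -> H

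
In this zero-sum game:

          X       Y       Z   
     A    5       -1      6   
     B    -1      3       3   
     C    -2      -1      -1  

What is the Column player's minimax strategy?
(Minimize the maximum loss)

Column should play Y, value = 3

Work:
Column player minimizes Row's maximum payoff:
Column X: max payoff to Row = 5
Column Y: max payoff to Row = 3
Column Z: max payoff to Row = 6
Minimum is 3, achieved by column Y.
Minimax strategy: Y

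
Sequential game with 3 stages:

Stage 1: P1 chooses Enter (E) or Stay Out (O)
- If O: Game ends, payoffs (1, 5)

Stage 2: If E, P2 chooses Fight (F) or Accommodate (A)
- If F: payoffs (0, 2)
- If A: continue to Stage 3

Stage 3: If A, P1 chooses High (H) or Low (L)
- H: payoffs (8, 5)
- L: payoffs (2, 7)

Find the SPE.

SPE: (E, A, H); Outcome (8, 5)

Work:
Stage 3: P1 chooses H (8 vs 2)
Stage 2: P2: F->2, A->5 (anticipating H). Choose A
Stage 1: P1: O->1, E->8 (anticipating A, H). Choose E
SPE path: E -> A -> H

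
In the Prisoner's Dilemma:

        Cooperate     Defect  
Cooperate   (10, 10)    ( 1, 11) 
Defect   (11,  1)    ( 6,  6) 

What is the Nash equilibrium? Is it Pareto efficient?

(Defect, Defect) is NE; not Pareto efficient

Work:
Defect dominates Cooperate for both players:
If P2 cooperates: Defect (11) > Cooperate (10)
If P2 defects: Defect (6) > Cooperate (1)
NE: (Defect, Defect) with payoff (6, 6)
But (Cooperate, Cooperate) = (10, 10) Pareto dominates (6, 6)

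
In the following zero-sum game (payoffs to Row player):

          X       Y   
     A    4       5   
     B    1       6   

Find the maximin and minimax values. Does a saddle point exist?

Maximin = 4, Minimax = 4, Saddle: True

Work:
Row minimums: [4, 1] → maximin = 4
Column maximums: [4, 6] → minimax = 4
Saddle point exists! Game value = 4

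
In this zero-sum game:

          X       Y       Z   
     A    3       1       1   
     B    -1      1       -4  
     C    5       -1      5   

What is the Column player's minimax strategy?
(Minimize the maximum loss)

Column should play Y, value = 1

Work:
Column player minimizes Row's maximum payoff:
Column X: max payoff to Row = 5
Column Y: max payoff to Row = 1
Column Z: max payoff to Row = 5
Minimum is 1, achieved by column Y.
Minimax strategy: Y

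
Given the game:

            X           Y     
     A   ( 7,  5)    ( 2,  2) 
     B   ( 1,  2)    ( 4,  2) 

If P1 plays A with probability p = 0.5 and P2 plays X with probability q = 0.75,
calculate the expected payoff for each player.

E[P1] = 3.75, E[P2] = 3.125

Work:
E[P1] = p·q·π₁(A,X) + p·(1-q)·π₁(A,Y) + (1-p)·q·π₁(B,X) + (1-p)·(1-q)·π₁(B,Y)
= 0.5·0.75·7 + 0.5·0.25·2 + 0.5·0.75·1 + 0.5·0.25·4
= 3.75

E[P2] = 3.125 (similar calculation)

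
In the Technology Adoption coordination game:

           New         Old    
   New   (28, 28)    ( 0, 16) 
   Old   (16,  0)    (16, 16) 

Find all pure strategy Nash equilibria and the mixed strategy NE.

Pure NE: (New, New) and (Old, Old); Mixed NE: p = 0.5714, q = 0.5714

Work:
Check pure NE:
(New, New): (28, 28) - no unilateral deviation beneficial
(Old, Old): (16, 16) - no unilateral deviation beneficial
Mixed NE: P1 plays New with p = 0.5714, P2 plays New with q = 0.5714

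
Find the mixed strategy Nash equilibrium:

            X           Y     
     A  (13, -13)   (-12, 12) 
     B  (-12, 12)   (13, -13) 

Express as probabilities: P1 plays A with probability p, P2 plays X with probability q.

p = 0.5, q = 0.5

Work:
Find probabilities that make opponent indifferent:
P2 chooses q to make P1 indifferent between A and B
P1 chooses p to make P2 indifferent between X and Y
Mixed NE: P1 plays (A: 0.5, B: 0.5), P2 plays (X: 0.5, Y: 0.5)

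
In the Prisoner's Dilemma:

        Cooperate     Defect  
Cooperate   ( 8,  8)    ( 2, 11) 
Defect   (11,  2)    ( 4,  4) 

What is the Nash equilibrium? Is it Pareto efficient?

(Defect, Defect) is NE; not Pareto efficient

Work:
Defect dominates Cooperate for both players:
If P2 cooperates: Defect (11) > Cooperate (8)
If P2 defects: Defect (4) > Cooperate (2)
NE: (Defect, Defect) with payoff (4, 4)
But (Cooperate, Cooperate) = (8, 8) Pareto dominates (4, 4)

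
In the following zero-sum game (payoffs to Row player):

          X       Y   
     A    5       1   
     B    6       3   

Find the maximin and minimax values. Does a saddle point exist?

Maximin = 3, Minimax = 3, Saddle: True

Work:
Row minimums: [1, 3] → maximin = 3
Column maximums: [6, 3] → minimax = 3
Saddle point exists! Game value = 3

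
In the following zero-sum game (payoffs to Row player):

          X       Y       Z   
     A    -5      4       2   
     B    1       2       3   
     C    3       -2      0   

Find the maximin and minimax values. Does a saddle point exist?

Maximin = 1, Minimax = 3, Saddle: False

Work:
Row minimums: [-5, 1, -2] → maximin = 1
Column maximums: [3, 4, 3] → minimax = 3
No saddle point (maximin ≠ minimax). Mixed strategy needed.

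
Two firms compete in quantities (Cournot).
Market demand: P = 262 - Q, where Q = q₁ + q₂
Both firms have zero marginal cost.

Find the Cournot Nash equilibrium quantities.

q₁* = q₂* = 87.33; P* = 87.33

Work:
Profit: π_i = P·q_i = (a - q_i - q_j)·q_i
FOC: ∂π_i/∂q_i = a - 2q_i - q_j = 0
Reaction function: q_i = (262 - q_j)/2
Symmetry: q* = 262/3 = 87.33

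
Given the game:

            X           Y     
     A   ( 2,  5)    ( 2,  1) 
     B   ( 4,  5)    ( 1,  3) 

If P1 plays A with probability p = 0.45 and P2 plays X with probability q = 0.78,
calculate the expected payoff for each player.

E[P1] = 2.737, E[P2] = 4.362

Work:
E[P1] = p·q·π₁(A,X) + p·(1-q)·π₁(A,Y) + (1-p)·q·π₁(B,X) + (1-p)·(1-q)·π₁(B,Y)
= 0.45·0.78·2 + 0.45·0.22·2 + 0.55·0.78·4 + 0.55·0.22·1
= 2.737

E[P2] = 4.362 (similar calculation)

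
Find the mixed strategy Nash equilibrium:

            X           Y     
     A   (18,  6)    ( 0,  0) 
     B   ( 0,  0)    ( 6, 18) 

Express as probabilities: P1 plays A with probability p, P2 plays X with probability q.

p = 0.75, q = 0.25

Work:
Find probabilities that make opponent indifferent:
P2 chooses q to make P1 indifferent between A and B
P1 chooses p to make P2 indifferent between X and Y
Mixed NE: P1 plays (A: 0.75, B: 0.25), P2 plays (X: 0.25, Y: 0.75)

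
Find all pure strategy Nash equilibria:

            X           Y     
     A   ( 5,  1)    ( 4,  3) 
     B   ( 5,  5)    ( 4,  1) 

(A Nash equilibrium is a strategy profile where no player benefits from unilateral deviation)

Nash equilibrium: (A, Y), (B, X)

Work:
Best responses:
  P1 vs X: payoffs [5, 5] → best response A/B (payoff 5)
  P1 vs Y: payoffs [4, 4] → best response A/B (payoff 4)
  P2 vs A: payoffs [1, 3] → best response Y (payoff 3)
  P2 vs B: payoffs [5, 1] → best response X (payoff 5)
Mutual best responses: (A,Y), (B,X) → Nash equilibria.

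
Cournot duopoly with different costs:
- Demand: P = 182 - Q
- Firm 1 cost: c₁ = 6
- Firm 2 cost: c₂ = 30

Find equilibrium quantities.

q₁* = 66.67, q₂* = 42.67

Work:
Reaction: q₁ = (182 - 6 - q₂)/2
Reaction: q₂ = (182 - 30 - q₁)/2
Solve simultaneously:
q₁* = (182 - 2×6 + 30)/3 = 66.67
q₂* = (182 - 2×30 + 6)/3 = 42.67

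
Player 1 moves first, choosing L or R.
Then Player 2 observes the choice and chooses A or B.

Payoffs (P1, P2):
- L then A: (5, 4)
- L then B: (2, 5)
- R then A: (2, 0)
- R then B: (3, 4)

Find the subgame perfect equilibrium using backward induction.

P1 plays R, P2 plays B after L and B after R; Payoff (3, 4)

Work:
Backward induction:
After L: P2 chooses B → P1 gets 2
After R: P2 chooses B → P1 gets 3
P1 chooses R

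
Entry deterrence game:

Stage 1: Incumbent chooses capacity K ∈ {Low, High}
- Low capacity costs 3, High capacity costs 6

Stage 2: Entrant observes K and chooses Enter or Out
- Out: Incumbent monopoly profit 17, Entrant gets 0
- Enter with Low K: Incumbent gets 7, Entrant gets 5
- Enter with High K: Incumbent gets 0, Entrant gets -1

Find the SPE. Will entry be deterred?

SPE: (High, Enter|Low, Out|High); Entry deterred. Incumbent net profit = 11

Work:
After Low K: Entrant enters (5 > 0)
After High K: Entrant stays out (-1 < 0)
Incumbent: Low → 7−3=4, High → 17−6=11
Incumbent chooses High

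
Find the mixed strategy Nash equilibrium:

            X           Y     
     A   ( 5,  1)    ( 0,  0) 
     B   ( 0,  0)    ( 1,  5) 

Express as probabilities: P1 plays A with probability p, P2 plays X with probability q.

p = 0.8333, q = 0.1667

Work:
Find probabilities that make opponent indifferent:
P2 chooses q to make P1 indifferent between A and B
P1 chooses p to make P2 indifferent between X and Y
Mixed NE: P1 plays (A: 0.8333, B: 0.1667), P2 plays (X: 0.1667, Y: 0.8333)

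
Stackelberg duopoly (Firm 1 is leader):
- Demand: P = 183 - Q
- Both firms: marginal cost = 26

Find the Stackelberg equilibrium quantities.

q₁* (leader) = 78.5, q₂* (follower) = 39.25

Work:
Follower's reaction: q₂ = (a - c - q₁)/2
Leader substitutes: π₁ = q₁·(a - q₁ - (a-c-q₁)/2 - c)
FOC: q₁* = (183 - 26)/2 = 78.50
Then: q₂* = (183 - 26 - 78.5)/2 = 39.25
Leader has first-mover advantage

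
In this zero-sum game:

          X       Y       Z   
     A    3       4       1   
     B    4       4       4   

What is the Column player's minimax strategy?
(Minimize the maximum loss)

Column should play X or Y or Z (all achieve the minimum), value = 4

Work:
Column player minimizes Row's maximum payoff:
Column X: max payoff to Row = 4
Column Y: max payoff to Row = 4
Column Z: max payoff to Row = 4
Minimum is 4, achieved by columns X, Y, Z (tied).
Each of X or Y or Z is a minimax strategy.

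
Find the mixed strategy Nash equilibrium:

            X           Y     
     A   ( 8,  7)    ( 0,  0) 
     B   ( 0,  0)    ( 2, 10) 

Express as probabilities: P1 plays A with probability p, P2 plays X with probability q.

p = 0.5882, q = 0.2

Work:
Find probabilities that make opponent indifferent:
P2 chooses q to make P1 indifferent between A and B
P1 chooses p to make P2 indifferent between X and Y
Mixed NE: P1 plays (A: 0.5882, B: 0.4118), P2 plays (X: 0.2, Y: 0.8)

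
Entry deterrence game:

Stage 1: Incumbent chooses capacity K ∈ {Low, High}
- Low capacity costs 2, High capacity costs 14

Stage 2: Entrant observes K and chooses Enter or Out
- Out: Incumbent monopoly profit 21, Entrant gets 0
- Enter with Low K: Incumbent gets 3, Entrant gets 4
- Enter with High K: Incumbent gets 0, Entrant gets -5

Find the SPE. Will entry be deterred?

SPE: (High, Enter|Low, Out|High); Entry deterred. Incumbent net profit = 7

Work:
After Low K: Entrant enters (4 > 0)
After High K: Entrant stays out (-5 < 0)
Incumbent: Low → 3−2=1, High → 21−14=7
Incumbent chooses High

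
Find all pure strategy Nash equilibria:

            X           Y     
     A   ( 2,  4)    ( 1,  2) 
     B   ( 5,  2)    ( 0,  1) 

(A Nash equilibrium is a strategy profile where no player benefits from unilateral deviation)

Nash equilibrium: (B, X)

Work:
Best responses:
  P1 vs X: payoffs [2, 5] → best response B (payoff 5)
  P1 vs Y: payoffs [1, 0] → best response A (payoff 1)
  P2 vs A: payoffs [4, 2] → best response X (payoff 4)
  P2 vs B: payoffs [2, 1] → best response X (payoff 2)
Mutual best responses: (B,X) → Nash equilibria.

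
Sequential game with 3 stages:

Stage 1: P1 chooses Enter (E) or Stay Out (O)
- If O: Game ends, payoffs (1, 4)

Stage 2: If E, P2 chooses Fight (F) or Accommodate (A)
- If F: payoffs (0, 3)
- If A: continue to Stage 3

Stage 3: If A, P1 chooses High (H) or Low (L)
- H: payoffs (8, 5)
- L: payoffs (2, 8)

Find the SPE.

SPE: (E, A, H); Outcome (8, 5)

Work:
Stage 3: P1 chooses H (8 vs 2)
Stage 2: P2: F->3, A->5 (anticipating H). Choose A
Stage 1: P1: O->1, E->8 (anticipating A, H). Choose E
SPE path: E -> A -> H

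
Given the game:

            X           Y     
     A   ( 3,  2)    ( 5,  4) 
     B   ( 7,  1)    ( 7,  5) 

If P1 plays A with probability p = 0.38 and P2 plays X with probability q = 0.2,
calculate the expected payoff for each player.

E[P1] = 6.088, E[P2] = 3.972

Work:
E[P1] = p·q·π₁(A,X) + p·(1-q)·π₁(A,Y) + (1-p)·q·π₁(B,X) + (1-p)·(1-q)·π₁(B,Y)
= 0.38·0.2·3 + 0.38·0.8·5 + 0.62·0.2·7 + 0.62·0.8·7
= 6.088

E[P2] = 3.972 (similar calculation)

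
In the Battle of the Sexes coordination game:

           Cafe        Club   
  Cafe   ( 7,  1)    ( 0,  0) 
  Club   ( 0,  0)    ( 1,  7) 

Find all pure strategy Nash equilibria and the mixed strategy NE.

Pure NE: (Cafe, Cafe) and (Club, Club); Mixed NE: p = 0.875, q = 0.125

Work:
Check pure NE:
(Cafe, Cafe): (7, 1) - no unilateral deviation beneficial
(Club, Club): (1, 7) - no unilateral deviation beneficial
Mixed NE: P1 plays Cafe with p = 0.875, P2 plays Cafe with q = 0.125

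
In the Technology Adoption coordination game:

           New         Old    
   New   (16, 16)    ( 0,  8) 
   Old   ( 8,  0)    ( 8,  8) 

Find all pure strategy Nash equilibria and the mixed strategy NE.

Pure NE: (New, New) and (Old, Old); Mixed NE: p = 0.5, q = 0.5

Work:
Check pure NE:
(New, New): (16, 16) - no unilateral deviation beneficial
(Old, Old): (8, 8) - no unilateral deviation beneficial
Mixed NE: P1 plays New with p = 0.5, P2 plays New with q = 0.5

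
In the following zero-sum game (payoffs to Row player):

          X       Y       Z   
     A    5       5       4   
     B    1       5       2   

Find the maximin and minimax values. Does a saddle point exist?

Maximin = 4, Minimax = 4, Saddle: True

Work:
Row minimums: [4, 1] → maximin = 4
Column maximums: [5, 5, 4] → minimax = 4
Saddle point exists! Game value = 4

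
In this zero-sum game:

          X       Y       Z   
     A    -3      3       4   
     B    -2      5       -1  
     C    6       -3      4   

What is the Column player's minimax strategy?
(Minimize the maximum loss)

Column should play Z, value = 4

Work:
Column player minimizes Row's maximum payoff:
Column X: max payoff to Row = 6
Column Y: max payoff to Row = 5
Column Z: max payoff to Row = 4
Minimum is 4, achieved by column Z.
Minimax strategy: Z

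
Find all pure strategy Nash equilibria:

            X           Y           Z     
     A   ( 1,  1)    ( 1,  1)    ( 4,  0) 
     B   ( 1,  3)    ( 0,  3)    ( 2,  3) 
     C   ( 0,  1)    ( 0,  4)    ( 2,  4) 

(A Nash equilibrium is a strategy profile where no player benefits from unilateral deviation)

Nash equilibrium: (A, X), (A, Y), (B, X)

Work:
Best responses:
  P1 vs X: payoffs [1, 1, 0] → best response A/B (payoff 1)
  P1 vs Y: payoffs [1, 0, 0] → best response A (payoff 1)
  P1 vs Z: payoffs [4, 2, 2] → best response A (payoff 4)
  P2 vs A: payoffs [1, 1, 0] → best response X/Y (payoff 1)
  P2 vs B: payoffs [3, 3, 3] → best response X/Y/Z (payoff 3)
  P2 vs C: payoffs [1, 4, 4] → best response Y/Z (payoff 4)
Mutual best responses: (A,X), (A,Y), (B,X) → Nash equilibria.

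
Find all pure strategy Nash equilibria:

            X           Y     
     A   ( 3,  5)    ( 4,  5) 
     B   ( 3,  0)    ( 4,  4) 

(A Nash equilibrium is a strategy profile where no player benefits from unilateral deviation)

Nash equilibrium: (A, X), (A, Y), (B, Y)

Work:
Best responses:
  P1 vs X: payoffs [3, 3] → best response A/B (payoff 3)
  P1 vs Y: payoffs [4, 4] → best response A/B (payoff 4)
  P2 vs A: payoffs [5, 5] → best response X/Y (payoff 5)
  P2 vs B: payoffs [0, 4] → best response Y (payoff 4)
Mutual best responses: (A,X), (A,Y), (B,Y) → Nash equilibria.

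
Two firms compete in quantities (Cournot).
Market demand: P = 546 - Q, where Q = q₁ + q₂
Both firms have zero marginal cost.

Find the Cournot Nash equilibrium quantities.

q₁* = q₂* = 182.0; P* = 182.0

Work:
Profit: π_i = P·q_i = (a - q_i - q_j)·q_i
FOC: ∂π_i/∂q_i = a - 2q_i - q_j = 0
Reaction function: q_i = (546 - q_j)/2
Symmetry: q* = 546/3 = 182.0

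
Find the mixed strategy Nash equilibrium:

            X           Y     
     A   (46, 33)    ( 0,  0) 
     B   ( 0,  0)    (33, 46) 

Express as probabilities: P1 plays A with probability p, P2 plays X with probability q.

p = 0.5823, q = 0.4177

Work:
Find probabilities that make opponent indifferent:
P2 chooses q to make P1 indifferent between A and B
P1 chooses p to make P2 indifferent between X and Y
Mixed NE: P1 plays (A: 0.5823, B: 0.4177), P2 plays (X: 0.4177, Y: 0.5823)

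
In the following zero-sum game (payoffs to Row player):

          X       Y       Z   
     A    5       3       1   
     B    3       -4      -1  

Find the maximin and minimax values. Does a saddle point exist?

Maximin = 1, Minimax = 1, Saddle: True

Work:
Row minimums: [1, -4] → maximin = 1
Column maximums: [5, 3, 1] → minimax = 1
Saddle point exists! Game value = 1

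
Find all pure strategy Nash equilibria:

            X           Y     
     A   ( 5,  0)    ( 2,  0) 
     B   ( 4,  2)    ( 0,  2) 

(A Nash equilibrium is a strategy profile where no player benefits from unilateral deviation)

Nash equilibrium: (A, X), (A, Y)

Work:
Best responses:
  P1 vs X: payoffs [5, 4] → best response A (payoff 5)
  P1 vs Y: payoffs [2, 0] → best response A (payoff 2)
  P2 vs A: payoffs [0, 0] → best response X/Y (payoff 0)
  P2 vs B: payoffs [2, 2] → best response X/Y (payoff 2)
Mutual best responses: (A,X), (A,Y) → Nash equilibria.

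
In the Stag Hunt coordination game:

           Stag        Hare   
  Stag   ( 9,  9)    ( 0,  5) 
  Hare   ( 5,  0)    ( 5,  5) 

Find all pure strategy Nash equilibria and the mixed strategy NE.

Pure NE: (Stag, Stag) and (Hare, Hare); Mixed NE: p = 0.5556, q = 0.5556

Work:
Check pure NE:
(Stag, Stag): (9, 9) - no unilateral deviation beneficial
(Hare, Hare): (5, 5) - no unilateral deviation beneficial
Mixed NE: P1 plays Stag with p = 0.5556, P2 plays Stag with q = 0.5556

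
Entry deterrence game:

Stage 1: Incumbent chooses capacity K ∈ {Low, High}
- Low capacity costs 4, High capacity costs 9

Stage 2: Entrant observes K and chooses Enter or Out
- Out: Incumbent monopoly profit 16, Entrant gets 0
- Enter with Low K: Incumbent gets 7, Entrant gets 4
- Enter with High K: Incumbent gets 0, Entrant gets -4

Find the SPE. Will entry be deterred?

SPE: (High, Enter|Low, Out|High); Entry deterred. Incumbent net profit = 7

Work:
After Low K: Entrant enters (4 > 0)
After High K: Entrant stays out (-4 < 0)
Incumbent: Low → 7−4=3, High → 16−9=7
Incumbent chooses High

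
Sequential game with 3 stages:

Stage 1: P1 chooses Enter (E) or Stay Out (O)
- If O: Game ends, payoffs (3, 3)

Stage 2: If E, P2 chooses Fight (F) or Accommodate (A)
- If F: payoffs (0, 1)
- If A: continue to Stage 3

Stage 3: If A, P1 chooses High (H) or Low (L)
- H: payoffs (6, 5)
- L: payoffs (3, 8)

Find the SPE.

SPE: (E, A, H); Outcome (6, 5)

Work:
Stage 3: P1 chooses H (6 vs 3)
Stage 2: P2: F->1, A->5 (anticipating H). Choose A
Stage 1: P1: O->3, E->6 (anticipating A, H). Choose E
SPE path: E -> A -> H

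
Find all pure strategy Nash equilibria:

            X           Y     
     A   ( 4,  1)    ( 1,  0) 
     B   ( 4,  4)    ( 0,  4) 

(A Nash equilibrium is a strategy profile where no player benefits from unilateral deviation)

Nash equilibrium: (A, X), (B, X)

Work:
Best responses:
  P1 vs X: payoffs [4, 4] → best response A/B (payoff 4)
  P1 vs Y: payoffs [1, 0] → best response A (payoff 1)
  P2 vs A: payoffs [1, 0] → best response X (payoff 1)
  P2 vs B: payoffs [4, 4] → best response X/Y (payoff 4)
Mutual best responses: (A,X), (B,X) → Nash equilibria.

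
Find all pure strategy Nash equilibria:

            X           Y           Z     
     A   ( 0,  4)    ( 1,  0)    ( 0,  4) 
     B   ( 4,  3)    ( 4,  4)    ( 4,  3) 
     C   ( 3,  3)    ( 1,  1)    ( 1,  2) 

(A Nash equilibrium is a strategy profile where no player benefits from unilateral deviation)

Nash equilibrium: (B, Y)

Work:
Best responses:
  P1 vs X: payoffs [0, 4, 3] → best response B (payoff 4)
  P1 vs Y: payoffs [1, 4, 1] → best response B (payoff 4)
  P1 vs Z: payoffs [0, 4, 1] → best response B (payoff 4)
  P2 vs A: payoffs [4, 0, 4] → best response X/Z (payoff 4)
  P2 vs B: payoffs [3, 4, 3] → best response Y (payoff 4)
  P2 vs C: payoffs [3, 1, 2] → best response X (payoff 3)
Mutual best responses: (B,Y) → Nash equilibria.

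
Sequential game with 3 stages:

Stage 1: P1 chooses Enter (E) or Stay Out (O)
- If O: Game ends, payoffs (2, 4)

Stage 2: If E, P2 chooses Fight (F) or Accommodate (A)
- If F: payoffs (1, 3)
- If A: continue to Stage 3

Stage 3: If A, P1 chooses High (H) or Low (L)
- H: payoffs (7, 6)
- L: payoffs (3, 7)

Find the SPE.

SPE: (E, A, H); Outcome (7, 6)

Work:
Stage 3: P1 chooses H (7 vs 3)
Stage 2: P2: F->3, A->6 (anticipating H). Choose A
Stage 1: P1: O->2, E->7 (anticipating A, H). Choose E
SPE path: E -> A -> H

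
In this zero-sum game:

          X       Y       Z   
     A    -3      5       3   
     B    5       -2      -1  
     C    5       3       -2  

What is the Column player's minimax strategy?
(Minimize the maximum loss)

Column should play Z, value = 3

Work:
Column player minimizes Row's maximum payoff:
Column X: max payoff to Row = 5
Column Y: max payoff to Row = 5
Column Z: max payoff to Row = 3
Minimum is 3, achieved by column Z.
Minimax strategy: Z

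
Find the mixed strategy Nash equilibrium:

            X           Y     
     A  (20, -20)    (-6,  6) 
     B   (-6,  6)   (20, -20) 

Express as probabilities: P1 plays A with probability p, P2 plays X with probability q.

p = 0.5, q = 0.5

Work:
Find probabilities that make opponent indifferent:
P2 chooses q to make P1 indifferent between A and B
P1 chooses p to make P2 indifferent between X and Y
Mixed NE: P1 plays (A: 0.5, B: 0.5), P2 plays (X: 0.5, Y: 0.5)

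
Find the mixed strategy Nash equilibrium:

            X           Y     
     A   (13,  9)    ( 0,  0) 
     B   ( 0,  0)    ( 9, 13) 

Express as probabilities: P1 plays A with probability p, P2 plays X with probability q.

p = 0.5909, q = 0.4091

Work:
Find probabilities that make opponent indifferent:
P2 chooses q to make P1 indifferent between A and B
P1 chooses p to make P2 indifferent between X and Y
Mixed NE: P1 plays (A: 0.5909, B: 0.4091), P2 plays (X: 0.4091, Y: 0.5909)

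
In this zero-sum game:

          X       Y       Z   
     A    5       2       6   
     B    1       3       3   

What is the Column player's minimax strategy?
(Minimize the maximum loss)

Column should play Y, value = 3

Work:
Column player minimizes Row's maximum payoff:
Column X: max payoff to Row = 5
Column Y: max payoff to Row = 3
Column Z: max payoff to Row = 6
Minimum is 3, achieved by column Y.
Minimax strategy: Y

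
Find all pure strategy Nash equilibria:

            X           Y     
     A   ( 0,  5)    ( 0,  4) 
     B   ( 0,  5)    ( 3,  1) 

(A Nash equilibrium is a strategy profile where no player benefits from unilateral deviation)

Nash equilibrium: (A, X), (B, X)

Work:
Best responses:
  P1 vs X: payoffs [0, 0] → best response A/B (payoff 0)
  P1 vs Y: payoffs [0, 3] → best response B (payoff 3)
  P2 vs A: payoffs [5, 4] → best response X (payoff 5)
  P2 vs B: payoffs [5, 1] → best response X (payoff 5)
Mutual best responses: (A,X), (B,X) → Nash equilibria.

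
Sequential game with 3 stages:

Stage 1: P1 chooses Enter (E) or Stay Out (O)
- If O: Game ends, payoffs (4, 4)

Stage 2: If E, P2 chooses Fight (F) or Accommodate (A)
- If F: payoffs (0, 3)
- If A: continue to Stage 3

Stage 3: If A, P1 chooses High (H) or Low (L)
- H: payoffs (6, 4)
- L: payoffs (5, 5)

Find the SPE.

SPE: (E, A, H); Outcome (6, 4)

Work:
Stage 3: P1 chooses H (6 vs 5)
Stage 2: P2: F->3, A->4 (anticipating H). Choose A
Stage 1: P1: O->4, E->6 (anticipating A, H). Choose E
SPE path: E -> A -> H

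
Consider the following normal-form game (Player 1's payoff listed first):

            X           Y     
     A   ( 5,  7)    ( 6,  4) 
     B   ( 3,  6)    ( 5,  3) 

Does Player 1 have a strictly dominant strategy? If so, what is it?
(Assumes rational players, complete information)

Yes, Player 1's strictly dominant strategy is A

Work:
A strategy strictly dominates another if it gives a strictly higher payoff against every opponent action. Compare each pair of P1's strategies column-by-column:
  A vs B: [5 vs 3, 6 vs 5] → A strictly dominates B
  B vs A: [3 vs 5, 5 vs 6] → B does not strictly dominate A (column X: 3 ≤ 5)
A strictly dominates every other strategy → strictly dominant.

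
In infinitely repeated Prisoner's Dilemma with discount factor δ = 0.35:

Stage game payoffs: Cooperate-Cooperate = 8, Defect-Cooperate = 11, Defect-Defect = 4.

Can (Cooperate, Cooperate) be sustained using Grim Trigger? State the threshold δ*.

δ* = 0.4286; since δ = 0.35 < 0.4286, cooperation cannot be sustained

Work:
For Grim Trigger:
Cooperate forever: 8/(1-δ)
Defect then punished: 11 + 4·δ/(1-δ)
Need: 8/(1-δ) ≥ 11 + 4·δ/(1-δ)
Solving: δ ≥ (T-R)/(T-P) = (11-8)/(11-4) = 0.4286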